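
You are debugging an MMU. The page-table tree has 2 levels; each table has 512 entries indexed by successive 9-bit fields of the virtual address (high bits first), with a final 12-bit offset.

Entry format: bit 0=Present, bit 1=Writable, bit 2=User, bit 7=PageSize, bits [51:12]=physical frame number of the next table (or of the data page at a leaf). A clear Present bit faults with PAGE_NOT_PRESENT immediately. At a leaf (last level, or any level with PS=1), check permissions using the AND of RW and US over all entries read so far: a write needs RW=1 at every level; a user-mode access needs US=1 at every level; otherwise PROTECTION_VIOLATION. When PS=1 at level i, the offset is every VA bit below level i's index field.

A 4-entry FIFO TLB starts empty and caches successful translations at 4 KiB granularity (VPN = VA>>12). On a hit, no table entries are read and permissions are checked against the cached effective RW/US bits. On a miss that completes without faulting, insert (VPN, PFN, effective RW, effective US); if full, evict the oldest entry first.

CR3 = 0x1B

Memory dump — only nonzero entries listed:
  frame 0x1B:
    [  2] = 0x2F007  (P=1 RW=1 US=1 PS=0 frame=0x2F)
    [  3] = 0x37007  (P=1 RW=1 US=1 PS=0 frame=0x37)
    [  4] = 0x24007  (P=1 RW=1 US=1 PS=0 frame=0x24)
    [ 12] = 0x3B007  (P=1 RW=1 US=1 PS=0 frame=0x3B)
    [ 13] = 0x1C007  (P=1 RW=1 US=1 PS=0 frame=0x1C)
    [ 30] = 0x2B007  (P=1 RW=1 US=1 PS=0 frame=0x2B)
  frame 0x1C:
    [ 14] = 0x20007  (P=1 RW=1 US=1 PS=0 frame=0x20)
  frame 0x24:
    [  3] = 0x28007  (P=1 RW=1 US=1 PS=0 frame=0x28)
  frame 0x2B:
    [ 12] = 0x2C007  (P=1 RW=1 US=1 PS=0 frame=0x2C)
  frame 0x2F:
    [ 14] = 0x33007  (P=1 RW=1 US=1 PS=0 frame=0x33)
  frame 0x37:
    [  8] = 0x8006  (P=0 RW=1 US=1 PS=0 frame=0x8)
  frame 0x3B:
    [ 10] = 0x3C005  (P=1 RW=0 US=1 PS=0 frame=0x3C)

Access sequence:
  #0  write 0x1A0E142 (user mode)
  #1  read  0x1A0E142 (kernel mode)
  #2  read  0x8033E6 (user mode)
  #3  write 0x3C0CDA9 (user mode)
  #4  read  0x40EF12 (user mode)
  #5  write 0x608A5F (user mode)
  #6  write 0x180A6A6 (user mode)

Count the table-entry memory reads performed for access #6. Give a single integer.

Per-access translation:
#0 VA=0x1A0E142 (w,user):
  lvl0: tbl 0x1B, slot 13 ⇒ 0x1C007 (P1/RW1/US1/PS0)
  lvl1: tbl 0x1C, slot 14 ⇒ 0x20007 (P1/RW1/US1/PS0)
  ⇒ phys 0x20142  [2 reads]
#1 VA=0x1A0E142 (r,kernel):
  TLB hit vpn=0x1A0E → PA=0x20142
#2 VA=0x8033E6 (r,user):
  lvl0: tbl 0x1B, slot 4 ⇒ 0x24007 (P1/RW1/US1/PS0)
  lvl1: tbl 0x24, slot 3 ⇒ 0x28007 (P1/RW1/US1/PS0)
  ⇒ phys 0x283E6  [2 reads]
#3 VA=0x3C0CDA9 (w,user):
  lvl0: tbl 0x1B, slot 30 ⇒ 0x2B007 (P1/RW1/US1/PS0)
  lvl1: tbl 0x2B, slot 12 ⇒ 0x2C007 (P1/RW1/US1/PS0)
  ⇒ phys 0x2CDA9  [2 reads]
#4 VA=0x40EF12 (r,user):
  lvl0: tbl 0x1B, slot 2 ⇒ 0x2F007 (P1/RW1/US1/PS0)
  lvl1: tbl 0x2F, slot 14 ⇒ 0x33007 (P1/RW1/US1/PS0)
  ⇒ phys 0x33F12  [2 reads]
#5 VA=0x608A5F (w,user):
  lvl0: tbl 0x1B, slot 3 ⇒ 0x37007 (P1/RW1/US1/PS0)
  lvl1: tbl 0x37, slot 8 ⇒ 0x8006 (P0/RW1/US1/PS0)
  → PAGE_NOT_PRESENT  (2 entries read)
#6 VA=0x180A6A6 (w,user):
  lvl0: tbl 0x1B, slot 12 ⇒ 0x3B007 (P1/RW1/US1/PS0)
  lvl1: tbl 0x3B, slot 10 ⇒ 0x3C005 (P1/RW0/US1/PS0)
  → PROTECTION_VIOLATION  (2 entries read)

Entries read for #6: 2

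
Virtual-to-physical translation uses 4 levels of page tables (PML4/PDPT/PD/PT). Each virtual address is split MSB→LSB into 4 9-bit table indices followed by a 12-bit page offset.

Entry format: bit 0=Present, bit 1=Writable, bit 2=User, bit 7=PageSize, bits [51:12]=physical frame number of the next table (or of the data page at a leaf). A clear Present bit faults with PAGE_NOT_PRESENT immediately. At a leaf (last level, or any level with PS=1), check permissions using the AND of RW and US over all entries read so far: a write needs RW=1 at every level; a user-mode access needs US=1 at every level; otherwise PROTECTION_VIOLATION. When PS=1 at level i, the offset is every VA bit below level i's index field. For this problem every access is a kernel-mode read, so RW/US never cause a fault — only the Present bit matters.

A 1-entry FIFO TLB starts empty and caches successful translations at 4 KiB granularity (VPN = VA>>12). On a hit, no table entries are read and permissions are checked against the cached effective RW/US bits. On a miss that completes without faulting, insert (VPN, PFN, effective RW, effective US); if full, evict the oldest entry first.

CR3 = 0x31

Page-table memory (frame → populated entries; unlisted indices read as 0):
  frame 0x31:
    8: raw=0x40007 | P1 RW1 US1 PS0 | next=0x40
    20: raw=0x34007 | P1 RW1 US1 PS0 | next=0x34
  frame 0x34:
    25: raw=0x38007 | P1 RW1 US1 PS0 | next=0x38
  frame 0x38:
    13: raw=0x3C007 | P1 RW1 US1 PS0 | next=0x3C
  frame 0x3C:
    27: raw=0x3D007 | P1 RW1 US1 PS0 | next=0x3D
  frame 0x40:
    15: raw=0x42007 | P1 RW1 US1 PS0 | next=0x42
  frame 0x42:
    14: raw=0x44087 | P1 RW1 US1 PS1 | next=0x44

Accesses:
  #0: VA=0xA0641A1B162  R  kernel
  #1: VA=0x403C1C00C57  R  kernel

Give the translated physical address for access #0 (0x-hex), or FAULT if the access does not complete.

Per-access translation:
#0 VA=0xA0641A1B162 (r,kernel):
  [0] read 0x31 idx=20: raw=0x34007 flags P=1 W=1 U=1 S=0
  [1] read 0x34 idx=25: raw=0x38007 flags P=1 W=1 U=1 S=0
  [2] read 0x38 idx=13: raw=0x3C007 flags P=1 W=1 U=1 S=0
  [3] read 0x3C idx=27: raw=0x3D007 flags P=1 W=1 U=1 S=0
  ✓ 0x3D162  — 4 lookups
#1 VA=0x403C1C00C57 (r,kernel):
  [0] read 0x31 idx=8: raw=0x40007 flags P=1 W=1 U=1 S=0
  [1] read 0x40 idx=15: raw=0x42007 flags P=1 W=1 U=1 S=0
  [2] read 0x42 idx=14: raw=0x44087 flags P=1 W=1 U=1 S=1
  ✓ 0x44C57 (huge @L2)  — 3 lookups

Access #0 PA: 0x3D162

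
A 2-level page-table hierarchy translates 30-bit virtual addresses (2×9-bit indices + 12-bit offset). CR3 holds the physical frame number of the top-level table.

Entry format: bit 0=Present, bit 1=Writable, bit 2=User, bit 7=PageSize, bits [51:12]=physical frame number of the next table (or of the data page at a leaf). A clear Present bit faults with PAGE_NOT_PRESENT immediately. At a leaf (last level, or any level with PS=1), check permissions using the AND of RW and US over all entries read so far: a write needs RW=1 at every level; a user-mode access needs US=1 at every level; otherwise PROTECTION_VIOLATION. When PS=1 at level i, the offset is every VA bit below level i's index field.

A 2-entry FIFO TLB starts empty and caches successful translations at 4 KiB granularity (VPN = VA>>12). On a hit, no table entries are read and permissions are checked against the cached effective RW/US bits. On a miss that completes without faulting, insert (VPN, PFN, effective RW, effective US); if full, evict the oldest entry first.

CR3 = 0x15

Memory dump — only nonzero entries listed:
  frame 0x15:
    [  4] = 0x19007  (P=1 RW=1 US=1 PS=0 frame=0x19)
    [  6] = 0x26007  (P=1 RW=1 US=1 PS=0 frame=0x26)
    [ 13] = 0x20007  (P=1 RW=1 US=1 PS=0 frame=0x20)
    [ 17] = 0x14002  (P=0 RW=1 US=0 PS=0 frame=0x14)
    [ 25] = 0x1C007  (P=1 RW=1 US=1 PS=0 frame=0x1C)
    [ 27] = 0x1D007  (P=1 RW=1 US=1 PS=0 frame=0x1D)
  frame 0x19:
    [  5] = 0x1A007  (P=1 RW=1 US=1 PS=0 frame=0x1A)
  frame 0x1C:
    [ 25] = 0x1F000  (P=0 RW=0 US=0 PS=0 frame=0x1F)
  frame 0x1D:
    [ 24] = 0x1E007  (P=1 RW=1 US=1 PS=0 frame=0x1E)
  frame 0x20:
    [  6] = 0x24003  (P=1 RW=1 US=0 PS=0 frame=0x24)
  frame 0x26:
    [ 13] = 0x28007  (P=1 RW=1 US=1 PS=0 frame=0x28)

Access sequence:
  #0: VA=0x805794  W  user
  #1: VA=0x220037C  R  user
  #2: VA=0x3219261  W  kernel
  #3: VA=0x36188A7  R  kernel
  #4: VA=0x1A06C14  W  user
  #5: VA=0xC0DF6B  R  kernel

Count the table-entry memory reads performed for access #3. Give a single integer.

Walk each access:
#0 VA=0x805794 (w,user):
  L0: frame=0x15 idx=4 entry=0x19007 [P=1 RW=1 US=1 PS=0]
  L1: frame=0x19 idx=5 entry=0x1A007 [P=1 RW=1 US=1 PS=0]
  ✓ 0x1A794  — 2 lookups
#1 VA=0x220037C (r,user):
  L0: frame=0x15 idx=17 entry=0x14002 [P=0 RW=1 US=0 PS=0]
  → PAGE_NOT_PRESENT  (1 entries read)
#2 VA=0x3219261 (w,kernel):
  L0: frame=0x15 idx=25 entry=0x1C007 [P=1 RW=1 US=1 PS=0]
  L1: frame=0x1C idx=25 entry=0x1F000 [P=0 RW=0 US=0 PS=0]
  → PAGE_NOT_PRESENT  (2 entries read)
#3 VA=0x36188A7 (r,kernel):
  L0: frame=0x15 idx=27 entry=0x1D007 [P=1 RW=1 US=1 PS=0]
  L1: frame=0x1D idx=24 entry=0x1E007 [P=1 RW=1 US=1 PS=0]
  ✓ 0x1E8A7  — 2 lookups
#4 VA=0x1A06C14 (w,user):
  L0: frame=0x15 idx=13 entry=0x20007 [P=1 RW=1 US=1 PS=0]
  L1: frame=0x20 idx=6 entry=0x24003 [P=1 RW=1 US=0 PS=0]
  → PROTECTION_VIOLATION  (2 entries read)
#5 VA=0xC0DF6B (r,kernel):
  L0: frame=0x15 idx=6 entry=0x26007 [P=1 RW=1 US=1 PS=0]
  L1: frame=0x26 idx=13 entry=0x28007 [P=1 RW=1 US=1 PS=0]
  ✓ 0x28F6B  — 2 lookups

Entries read for #3: 2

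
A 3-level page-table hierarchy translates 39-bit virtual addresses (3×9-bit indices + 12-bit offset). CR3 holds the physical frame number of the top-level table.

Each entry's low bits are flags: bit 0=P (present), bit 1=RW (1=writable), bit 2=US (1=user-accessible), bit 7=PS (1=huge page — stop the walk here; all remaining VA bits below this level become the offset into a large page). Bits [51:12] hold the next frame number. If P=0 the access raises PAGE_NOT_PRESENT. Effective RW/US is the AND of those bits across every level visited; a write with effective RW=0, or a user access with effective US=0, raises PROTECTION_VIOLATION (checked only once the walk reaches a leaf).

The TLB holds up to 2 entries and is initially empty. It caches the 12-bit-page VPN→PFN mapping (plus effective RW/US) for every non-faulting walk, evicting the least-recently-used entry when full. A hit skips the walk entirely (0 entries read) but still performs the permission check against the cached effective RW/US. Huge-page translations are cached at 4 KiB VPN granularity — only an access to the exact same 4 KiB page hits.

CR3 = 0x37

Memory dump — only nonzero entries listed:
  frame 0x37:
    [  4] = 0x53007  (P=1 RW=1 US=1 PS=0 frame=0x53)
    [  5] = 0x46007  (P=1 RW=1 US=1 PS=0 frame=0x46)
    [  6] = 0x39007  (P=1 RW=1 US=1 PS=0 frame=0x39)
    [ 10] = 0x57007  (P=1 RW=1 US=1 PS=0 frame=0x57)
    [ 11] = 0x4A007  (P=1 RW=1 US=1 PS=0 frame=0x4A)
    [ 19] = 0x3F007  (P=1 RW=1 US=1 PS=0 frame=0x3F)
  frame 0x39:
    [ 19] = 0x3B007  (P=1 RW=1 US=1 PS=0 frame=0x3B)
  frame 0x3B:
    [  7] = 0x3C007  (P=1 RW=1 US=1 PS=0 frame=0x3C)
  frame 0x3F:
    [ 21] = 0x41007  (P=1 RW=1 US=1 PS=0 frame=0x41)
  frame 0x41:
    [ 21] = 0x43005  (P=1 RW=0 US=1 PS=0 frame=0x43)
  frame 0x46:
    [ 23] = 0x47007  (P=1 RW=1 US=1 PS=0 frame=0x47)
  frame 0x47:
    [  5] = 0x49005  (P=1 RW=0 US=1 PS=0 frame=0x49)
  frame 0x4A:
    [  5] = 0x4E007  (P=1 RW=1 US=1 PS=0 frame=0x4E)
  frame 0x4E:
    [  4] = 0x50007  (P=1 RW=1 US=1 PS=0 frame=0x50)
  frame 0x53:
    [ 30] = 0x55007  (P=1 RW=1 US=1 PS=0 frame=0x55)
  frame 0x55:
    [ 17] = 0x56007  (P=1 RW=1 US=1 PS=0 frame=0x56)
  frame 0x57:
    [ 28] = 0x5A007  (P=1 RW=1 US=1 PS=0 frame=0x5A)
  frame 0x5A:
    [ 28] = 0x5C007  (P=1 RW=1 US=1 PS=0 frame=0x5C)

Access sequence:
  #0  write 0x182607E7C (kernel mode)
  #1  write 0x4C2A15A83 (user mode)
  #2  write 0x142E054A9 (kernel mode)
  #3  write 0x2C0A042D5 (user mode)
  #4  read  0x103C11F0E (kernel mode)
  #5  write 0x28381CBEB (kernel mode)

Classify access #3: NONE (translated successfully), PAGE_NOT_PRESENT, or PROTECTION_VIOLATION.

Walk each access:
#0 VA=0x182607E7C (w,kernel):
  L0 @0x37[6] → 0x39007  P=1,RW=1,US=1,PS=0
  L1 @0x39[19] → 0x3B007  P=1,RW=1,US=1,PS=0
  L2 @0x3B[7] → 0x3C007  P=1,RW=1,US=1,PS=0
  → PA=0x3CE7C  (3 entries read)
#1 VA=0x4C2A15A83 (w,user):
  L0 @0x37[19] → 0x3F007  P=1,RW=1,US=1,PS=0
  L1 @0x3F[21] → 0x41007  P=1,RW=1,US=1,PS=0
  L2 @0x41[21] → 0x43005  P=1,RW=0,US=1,PS=0
  ✗ PROTECTION_VIOLATION  [3 reads]
#2 VA=0x142E054A9 (w,kernel):
  L0 @0x37[5] → 0x46007  P=1,RW=1,US=1,PS=0
  L1 @0x46[23] → 0x47007  P=1,RW=1,US=1,PS=0
  L2 @0x47[5] → 0x49005  P=1,RW=0,US=1,PS=0
  ✗ PROTECTION_VIOLATION  [3 reads]
#3 VA=0x2C0A042D5 (w,user):
  L0 @0x37[11] → 0x4A007  P=1,RW=1,US=1,PS=0
  L1 @0x4A[5] → 0x4E007  P=1,RW=1,US=1,PS=0
  L2 @0x4E[4] → 0x50007  P=1,RW=1,US=1,PS=0
  → PA=0x502D5  (3 entries read)
#4 VA=0x103C11F0E (r,kernel):
  L0 @0x37[4] → 0x53007  P=1,RW=1,US=1,PS=0
  L1 @0x53[30] → 0x55007  P=1,RW=1,US=1,PS=0
  L2 @0x55[17] → 0x56007  P=1,RW=1,US=1,PS=0
  → PA=0x56F0E  (3 entries read)
#5 VA=0x28381CBEB (w,kernel):
  L0 @0x37[10] → 0x57007  P=1,RW=1,US=1,PS=0
  L1 @0x57[28] → 0x5A007  P=1,RW=1,US=1,PS=0
  L2 @0x5A[28] → 0x5C007  P=1,RW=1,US=1,PS=0
  → PA=0x5CBEB  (3 entries read)

Access #3 fault: NONE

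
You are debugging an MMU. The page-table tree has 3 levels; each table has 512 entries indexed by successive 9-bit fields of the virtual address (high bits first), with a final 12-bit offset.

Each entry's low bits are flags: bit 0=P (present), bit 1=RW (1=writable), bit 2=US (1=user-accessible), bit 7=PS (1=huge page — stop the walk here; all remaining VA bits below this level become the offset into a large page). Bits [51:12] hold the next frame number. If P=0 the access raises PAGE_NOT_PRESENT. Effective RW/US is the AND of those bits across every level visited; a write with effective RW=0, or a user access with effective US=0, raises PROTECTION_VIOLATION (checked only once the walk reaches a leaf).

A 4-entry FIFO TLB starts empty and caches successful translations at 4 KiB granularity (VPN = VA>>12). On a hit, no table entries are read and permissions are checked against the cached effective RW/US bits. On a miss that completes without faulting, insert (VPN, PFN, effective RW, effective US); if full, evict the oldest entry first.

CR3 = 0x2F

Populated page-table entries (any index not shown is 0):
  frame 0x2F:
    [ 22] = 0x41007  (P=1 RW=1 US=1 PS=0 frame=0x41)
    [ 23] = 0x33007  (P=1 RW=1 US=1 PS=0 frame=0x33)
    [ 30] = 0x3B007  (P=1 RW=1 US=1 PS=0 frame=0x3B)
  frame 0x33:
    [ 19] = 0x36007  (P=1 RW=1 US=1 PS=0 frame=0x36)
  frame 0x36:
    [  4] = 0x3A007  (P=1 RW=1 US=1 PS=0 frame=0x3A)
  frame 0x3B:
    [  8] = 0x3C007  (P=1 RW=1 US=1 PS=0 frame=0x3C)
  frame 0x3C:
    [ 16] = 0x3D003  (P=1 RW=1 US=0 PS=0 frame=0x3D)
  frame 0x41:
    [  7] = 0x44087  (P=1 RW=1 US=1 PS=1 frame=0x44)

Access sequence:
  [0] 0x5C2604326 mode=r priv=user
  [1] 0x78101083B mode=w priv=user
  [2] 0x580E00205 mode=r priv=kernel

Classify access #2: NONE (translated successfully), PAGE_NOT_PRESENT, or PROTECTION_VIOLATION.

Per-access translation:
#0 VA=0x5C2604326 (r,user):
  lvl0: tbl 0x2F, slot 23 ⇒ 0x33007 (P1/RW1/US1/PS0)
  lvl1: tbl 0x33, slot 19 ⇒ 0x36007 (P1/RW1/US1/PS0)
  lvl2: tbl 0x36, slot 4 ⇒ 0x3A007 (P1/RW1/US1/PS0)
  ⇒ phys 0x3A326  [3 reads]
#1 VA=0x78101083B (w,user):
  lvl0: tbl 0x2F, slot 30 ⇒ 0x3B007 (P1/RW1/US1/PS0)
  lvl1: tbl 0x3B, slot 8 ⇒ 0x3C007 (P1/RW1/US1/PS0)
  lvl2: tbl 0x3C, slot 16 ⇒ 0x3D003 (P1/RW1/US0/PS0)
  → PROTECTION_VIOLATION  (3 entries read)
#2 VA=0x580E00205 (r,kernel):
  lvl0: tbl 0x2F, slot 22 ⇒ 0x41007 (P1/RW1/US1/PS0)
  lvl1: tbl 0x41, slot 7 ⇒ 0x44087 (P1/RW1/US1/PS1)
  ⇒ phys 0x44205 (huge @L1)  [2 reads]

Access #2 fault: NONE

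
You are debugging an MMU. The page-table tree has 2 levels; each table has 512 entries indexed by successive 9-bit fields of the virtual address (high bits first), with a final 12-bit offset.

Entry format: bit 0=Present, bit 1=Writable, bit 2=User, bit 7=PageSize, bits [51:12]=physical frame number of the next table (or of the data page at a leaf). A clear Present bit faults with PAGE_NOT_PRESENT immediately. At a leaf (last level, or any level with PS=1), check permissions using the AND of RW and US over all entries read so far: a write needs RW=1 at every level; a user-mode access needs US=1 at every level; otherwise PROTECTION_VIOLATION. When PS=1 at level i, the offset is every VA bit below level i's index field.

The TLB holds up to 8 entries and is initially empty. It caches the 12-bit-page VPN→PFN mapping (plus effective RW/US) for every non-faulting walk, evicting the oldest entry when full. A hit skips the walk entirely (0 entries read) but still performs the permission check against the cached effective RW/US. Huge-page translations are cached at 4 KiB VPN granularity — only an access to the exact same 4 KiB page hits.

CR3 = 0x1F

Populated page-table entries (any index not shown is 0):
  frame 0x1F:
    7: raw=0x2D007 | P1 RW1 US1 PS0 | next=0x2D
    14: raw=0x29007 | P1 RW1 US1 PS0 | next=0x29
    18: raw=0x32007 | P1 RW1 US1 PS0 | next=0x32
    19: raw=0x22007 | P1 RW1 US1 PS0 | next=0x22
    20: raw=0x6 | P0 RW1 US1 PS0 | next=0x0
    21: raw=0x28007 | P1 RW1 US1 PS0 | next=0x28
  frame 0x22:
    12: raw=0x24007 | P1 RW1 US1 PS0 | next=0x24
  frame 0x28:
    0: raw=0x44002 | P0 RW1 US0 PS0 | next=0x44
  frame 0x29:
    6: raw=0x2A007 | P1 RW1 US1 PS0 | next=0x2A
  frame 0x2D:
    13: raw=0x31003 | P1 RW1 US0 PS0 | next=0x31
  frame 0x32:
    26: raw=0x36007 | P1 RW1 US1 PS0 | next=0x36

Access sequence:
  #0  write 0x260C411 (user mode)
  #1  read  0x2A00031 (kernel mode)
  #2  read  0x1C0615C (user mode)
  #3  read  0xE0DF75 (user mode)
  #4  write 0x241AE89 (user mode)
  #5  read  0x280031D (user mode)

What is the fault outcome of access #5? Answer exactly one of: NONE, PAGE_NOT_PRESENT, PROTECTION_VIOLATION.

Trace:
#0 VA=0x260C411 (w,user):
  L0 @0x1F[19] → 0x22007  P=1,RW=1,US=1,PS=0
  L1 @0x22[12] → 0x24007  P=1,RW=1,US=1,PS=0
  ✓ 0x24411  — 2 lookups
#1 VA=0x2A00031 (r,kernel):
  L0 @0x1F[21] → 0x28007  P=1,RW=1,US=1,PS=0
  L1 @0x28[0] → 0x44002  P=0,RW=1,US=0,PS=0
  ⇒ fault: PAGE_NOT_PRESENT  — 2 lookups
#2 VA=0x1C0615C (r,user):
  L0 @0x1F[14] → 0x29007  P=1,RW=1,US=1,PS=0
  L1 @0x29[6] → 0x2A007  P=1,RW=1,US=1,PS=0
  ✓ 0x2A15C  — 2 lookups
#3 VA=0xE0DF75 (r,user):
  L0 @0x1F[7] → 0x2D007  P=1,RW=1,US=1,PS=0
  L1 @0x2D[13] → 0x31003  P=1,RW=1,US=0,PS=0
  ⇒ fault: PROTECTION_VIOLATION  — 2 lookups
#4 VA=0x241AE89 (w,user):
  L0 @0x1F[18] → 0x32007  P=1,RW=1,US=1,PS=0
  L1 @0x32[26] → 0x36007  P=1,RW=1,US=1,PS=0
  ✓ 0x36E89  — 2 lookups
#5 VA=0x280031D (r,user):
  L0 @0x1F[20] → 0x6  P=0,RW=1,US=1,PS=0
  ⇒ fault: PAGE_NOT_PRESENT  — 1 lookups

Access #5 fault: PAGE_NOT_PRESENT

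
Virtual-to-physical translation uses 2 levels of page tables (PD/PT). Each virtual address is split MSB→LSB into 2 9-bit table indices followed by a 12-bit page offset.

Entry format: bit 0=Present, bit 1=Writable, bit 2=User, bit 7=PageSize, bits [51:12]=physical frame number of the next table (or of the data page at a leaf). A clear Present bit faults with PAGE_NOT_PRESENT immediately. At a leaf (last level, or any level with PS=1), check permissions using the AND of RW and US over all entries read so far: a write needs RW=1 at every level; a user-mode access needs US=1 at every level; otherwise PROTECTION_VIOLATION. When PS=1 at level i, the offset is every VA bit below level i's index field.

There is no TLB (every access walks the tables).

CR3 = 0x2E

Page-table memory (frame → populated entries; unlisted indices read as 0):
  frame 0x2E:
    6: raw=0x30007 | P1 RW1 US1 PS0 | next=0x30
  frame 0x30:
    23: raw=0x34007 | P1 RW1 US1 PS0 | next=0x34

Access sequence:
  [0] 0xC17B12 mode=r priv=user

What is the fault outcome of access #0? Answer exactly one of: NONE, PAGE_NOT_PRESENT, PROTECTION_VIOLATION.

Walk each access:
#0 VA=0xC17B12 (r,user):
  lvl0: tbl 0x2E, slot 6 ⇒ 0x30007 (P1/RW1/US1/PS0)
  lvl1: tbl 0x30, slot 23 ⇒ 0x34007 (P1/RW1/US1/PS0)
  ⇒ phys 0x34B12  [2 reads]

Access #0 fault: NONE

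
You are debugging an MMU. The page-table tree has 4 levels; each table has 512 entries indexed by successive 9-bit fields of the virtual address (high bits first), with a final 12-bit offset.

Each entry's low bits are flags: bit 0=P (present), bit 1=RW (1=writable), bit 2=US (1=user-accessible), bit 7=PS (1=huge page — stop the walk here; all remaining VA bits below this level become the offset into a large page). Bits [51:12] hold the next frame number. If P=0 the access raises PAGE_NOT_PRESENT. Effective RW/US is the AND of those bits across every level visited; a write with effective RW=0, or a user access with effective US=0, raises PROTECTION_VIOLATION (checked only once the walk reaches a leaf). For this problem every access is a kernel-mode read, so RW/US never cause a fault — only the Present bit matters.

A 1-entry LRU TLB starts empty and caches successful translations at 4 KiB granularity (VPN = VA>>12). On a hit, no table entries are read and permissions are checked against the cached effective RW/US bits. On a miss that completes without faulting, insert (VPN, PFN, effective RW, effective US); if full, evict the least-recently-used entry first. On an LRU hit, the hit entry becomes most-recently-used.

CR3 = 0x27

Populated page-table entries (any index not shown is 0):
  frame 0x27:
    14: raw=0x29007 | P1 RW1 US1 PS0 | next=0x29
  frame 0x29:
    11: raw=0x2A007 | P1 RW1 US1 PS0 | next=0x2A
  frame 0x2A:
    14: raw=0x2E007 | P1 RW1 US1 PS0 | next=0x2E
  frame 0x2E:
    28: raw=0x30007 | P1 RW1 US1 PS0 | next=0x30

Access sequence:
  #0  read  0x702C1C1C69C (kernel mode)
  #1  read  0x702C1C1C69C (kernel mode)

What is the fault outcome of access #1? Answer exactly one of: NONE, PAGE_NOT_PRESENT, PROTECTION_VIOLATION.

Per-access translation:
#0 VA=0x702C1C1C69C (r,kernel):
  L0 @0x27[14] → 0x29007  P=1,RW=1,US=1,PS=0
  L1 @0x29[11] → 0x2A007  P=1,RW=1,US=1,PS=0
  L2 @0x2A[14] → 0x2E007  P=1,RW=1,US=1,PS=0
  L3 @0x2E[28] → 0x30007  P=1,RW=1,US=1,PS=0
  ⇒ phys 0x3069C  [4 reads]
#1 VA=0x702C1C1C69C (r,kernel):
  TLB hit vpn=0x702C1C1C → PA=0x3069C

Access #1 fault: NONE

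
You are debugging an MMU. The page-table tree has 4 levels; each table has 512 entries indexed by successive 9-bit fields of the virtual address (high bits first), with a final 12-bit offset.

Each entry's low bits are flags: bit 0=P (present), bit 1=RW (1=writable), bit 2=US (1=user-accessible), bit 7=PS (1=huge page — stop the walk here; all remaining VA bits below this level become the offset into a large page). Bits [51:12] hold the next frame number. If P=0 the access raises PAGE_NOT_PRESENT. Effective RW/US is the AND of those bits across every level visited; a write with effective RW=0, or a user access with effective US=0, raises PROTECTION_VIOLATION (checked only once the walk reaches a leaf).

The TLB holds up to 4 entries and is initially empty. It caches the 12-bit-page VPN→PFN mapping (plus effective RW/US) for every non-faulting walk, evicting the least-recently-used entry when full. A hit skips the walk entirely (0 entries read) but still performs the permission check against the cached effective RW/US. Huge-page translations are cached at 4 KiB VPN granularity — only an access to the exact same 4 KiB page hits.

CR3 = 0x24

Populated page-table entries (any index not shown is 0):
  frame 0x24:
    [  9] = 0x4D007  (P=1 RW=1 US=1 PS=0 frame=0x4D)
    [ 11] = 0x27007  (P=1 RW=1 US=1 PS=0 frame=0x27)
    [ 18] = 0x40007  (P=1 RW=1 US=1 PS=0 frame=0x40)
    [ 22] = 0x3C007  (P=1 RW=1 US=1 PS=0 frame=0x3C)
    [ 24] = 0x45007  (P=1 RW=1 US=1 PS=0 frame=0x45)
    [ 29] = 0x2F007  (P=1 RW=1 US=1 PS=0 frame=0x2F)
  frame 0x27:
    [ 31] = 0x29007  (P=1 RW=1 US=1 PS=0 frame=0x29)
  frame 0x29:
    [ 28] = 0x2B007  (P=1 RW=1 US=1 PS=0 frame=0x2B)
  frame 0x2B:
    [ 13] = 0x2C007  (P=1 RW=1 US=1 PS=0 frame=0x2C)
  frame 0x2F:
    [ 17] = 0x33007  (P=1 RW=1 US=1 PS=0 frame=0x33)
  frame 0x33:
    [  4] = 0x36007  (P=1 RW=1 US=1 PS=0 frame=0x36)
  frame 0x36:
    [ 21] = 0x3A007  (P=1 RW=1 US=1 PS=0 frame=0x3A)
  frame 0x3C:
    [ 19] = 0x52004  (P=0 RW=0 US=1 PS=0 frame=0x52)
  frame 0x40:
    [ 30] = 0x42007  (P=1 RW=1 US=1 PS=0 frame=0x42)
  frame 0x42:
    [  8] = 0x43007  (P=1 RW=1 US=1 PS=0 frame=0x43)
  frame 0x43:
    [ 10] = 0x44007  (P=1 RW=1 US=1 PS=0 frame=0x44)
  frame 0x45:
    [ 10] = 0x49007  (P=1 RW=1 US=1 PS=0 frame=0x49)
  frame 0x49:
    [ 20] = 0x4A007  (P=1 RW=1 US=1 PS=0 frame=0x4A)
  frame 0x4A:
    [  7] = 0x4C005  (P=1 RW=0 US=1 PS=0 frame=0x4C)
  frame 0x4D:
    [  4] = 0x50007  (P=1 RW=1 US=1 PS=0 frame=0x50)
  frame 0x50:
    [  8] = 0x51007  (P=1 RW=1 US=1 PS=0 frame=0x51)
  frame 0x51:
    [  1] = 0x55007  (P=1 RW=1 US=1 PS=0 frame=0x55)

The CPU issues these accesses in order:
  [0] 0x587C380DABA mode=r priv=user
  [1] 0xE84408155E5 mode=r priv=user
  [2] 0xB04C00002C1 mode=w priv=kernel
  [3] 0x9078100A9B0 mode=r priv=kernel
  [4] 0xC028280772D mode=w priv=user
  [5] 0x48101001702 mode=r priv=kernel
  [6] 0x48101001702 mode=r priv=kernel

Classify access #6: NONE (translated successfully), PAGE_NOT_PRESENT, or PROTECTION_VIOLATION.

Per-access translation:
#0 VA=0x587C380DABA (r,user):
  L0: frame=0x24 idx=11 entry=0x27007 [P=1 RW=1 US=1 PS=0]
  L1: frame=0x27 idx=31 entry=0x29007 [P=1 RW=1 US=1 PS=0]
  L2: frame=0x29 idx=28 entry=0x2B007 [P=1 RW=1 US=1 PS=0]
  L3: frame=0x2B idx=13 entry=0x2C007 [P=1 RW=1 US=1 PS=0]
  → PA=0x2CABA  (4 entries read)
#1 VA=0xE84408155E5 (r,user):
  L0: frame=0x24 idx=29 entry=0x2F007 [P=1 RW=1 US=1 PS=0]
  L1: frame=0x2F idx=17 entry=0x33007 [P=1 RW=1 US=1 PS=0]
  L2: frame=0x33 idx=4 entry=0x36007 [P=1 RW=1 US=1 PS=0]
  L3: frame=0x36 idx=21 entry=0x3A007 [P=1 RW=1 US=1 PS=0]
  → PA=0x3A5E5  (4 entries read)
#2 VA=0xB04C00002C1 (w,kernel):
  L0: frame=0x24 idx=22 entry=0x3C007 [P=1 RW=1 US=1 PS=0]
  L1: frame=0x3C idx=19 entry=0x52004 [P=0 RW=0 US=1 PS=0]
  ⇒ fault: PAGE_NOT_PRESENT  — 2 lookups
#3 VA=0x9078100A9B0 (r,kernel):
  L0: frame=0x24 idx=18 entry=0x40007 [P=1 RW=1 US=1 PS=0]
  L1: frame=0x40 idx=30 entry=0x42007 [P=1 RW=1 US=1 PS=0]
  L2: frame=0x42 idx=8 entry=0x43007 [P=1 RW=1 US=1 PS=0]
  L3: frame=0x43 idx=10 entry=0x44007 [P=1 RW=1 US=1 PS=0]
  → PA=0x449B0  (4 entries read)
#4 VA=0xC028280772D (w,user):
  L0: frame=0x24 idx=24 entry=0x45007 [P=1 RW=1 US=1 PS=0]
  L1: frame=0x45 idx=10 entry=0x49007 [P=1 RW=1 US=1 PS=0]
  L2: frame=0x49 idx=20 entry=0x4A007 [P=1 RW=1 US=1 PS=0]
  L3: frame=0x4A idx=7 entry=0x4C005 [P=1 RW=0 US=1 PS=0]
  ⇒ fault: PROTECTION_VIOLATION  — 4 lookups
#5 VA=0x48101001702 (r,kernel):
  L0: frame=0x24 idx=9 entry=0x4D007 [P=1 RW=1 US=1 PS=0]
  L1: frame=0x4D idx=4 entry=0x50007 [P=1 RW=1 US=1 PS=0]
  L2: frame=0x50 idx=8 entry=0x51007 [P=1 RW=1 US=1 PS=0]
  L3: frame=0x51 idx=1 entry=0x55007 [P=1 RW=1 US=1 PS=0]
  → PA=0x55702  (4 entries read)
#6 VA=0x48101001702 (r,kernel):
  TLB hit vpn=0x48101001 → PA=0x55702

Access #6 fault: NONE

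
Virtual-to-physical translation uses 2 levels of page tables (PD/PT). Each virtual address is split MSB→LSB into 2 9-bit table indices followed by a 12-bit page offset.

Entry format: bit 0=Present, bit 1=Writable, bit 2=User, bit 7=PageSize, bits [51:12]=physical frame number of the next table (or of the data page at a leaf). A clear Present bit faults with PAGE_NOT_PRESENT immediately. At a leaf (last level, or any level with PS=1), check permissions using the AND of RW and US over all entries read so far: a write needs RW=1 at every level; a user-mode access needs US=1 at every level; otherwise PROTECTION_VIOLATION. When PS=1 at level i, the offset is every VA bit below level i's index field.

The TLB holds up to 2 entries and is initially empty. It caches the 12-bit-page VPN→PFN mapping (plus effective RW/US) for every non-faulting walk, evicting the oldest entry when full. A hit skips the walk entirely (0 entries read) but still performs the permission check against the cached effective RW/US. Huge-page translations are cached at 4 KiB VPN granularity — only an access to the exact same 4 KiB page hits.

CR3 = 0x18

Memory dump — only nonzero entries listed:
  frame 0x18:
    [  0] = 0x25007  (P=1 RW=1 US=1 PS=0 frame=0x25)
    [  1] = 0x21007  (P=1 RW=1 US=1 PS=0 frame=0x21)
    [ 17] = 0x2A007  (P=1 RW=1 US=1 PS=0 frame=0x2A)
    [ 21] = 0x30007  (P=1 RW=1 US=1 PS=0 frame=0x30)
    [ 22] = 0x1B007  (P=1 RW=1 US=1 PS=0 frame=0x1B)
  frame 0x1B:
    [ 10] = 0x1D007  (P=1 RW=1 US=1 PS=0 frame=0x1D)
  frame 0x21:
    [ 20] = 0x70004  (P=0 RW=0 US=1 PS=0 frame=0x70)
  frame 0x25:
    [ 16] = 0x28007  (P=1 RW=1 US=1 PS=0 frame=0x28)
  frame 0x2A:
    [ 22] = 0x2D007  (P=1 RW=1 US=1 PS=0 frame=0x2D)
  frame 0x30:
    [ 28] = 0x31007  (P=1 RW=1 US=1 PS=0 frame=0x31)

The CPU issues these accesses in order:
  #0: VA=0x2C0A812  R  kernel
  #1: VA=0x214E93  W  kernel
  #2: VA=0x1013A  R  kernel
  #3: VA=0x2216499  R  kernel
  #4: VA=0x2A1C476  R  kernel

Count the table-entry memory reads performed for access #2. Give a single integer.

Trace:
#0 VA=0x2C0A812 (r,kernel):
  [0] read 0x18 idx=22: raw=0x1B007 flags P=1 W=1 U=1 S=0
  [1] read 0x1B idx=10: raw=0x1D007 flags P=1 W=1 U=1 S=0
  → PA=0x1D812  (2 entries read)
#1 VA=0x214E93 (w,kernel):
  [0] read 0x18 idx=1: raw=0x21007 flags P=1 W=1 U=1 S=0
  [1] read 0x21 idx=20: raw=0x70004 flags P=0 W=0 U=1 S=0
  ✗ PAGE_NOT_PRESENT  [2 reads]
#2 VA=0x1013A (r,kernel):
  [0] read 0x18 idx=0: raw=0x25007 flags P=1 W=1 U=1 S=0
  [1] read 0x25 idx=16: raw=0x28007 flags P=1 W=1 U=1 S=0
  → PA=0x2813A  (2 entries read)
#3 VA=0x2216499 (r,kernel):
  [0] read 0x18 idx=17: raw=0x2A007 flags P=1 W=1 U=1 S=0
  [1] read 0x2A idx=22: raw=0x2D007 flags P=1 W=1 U=1 S=0
  → PA=0x2D499  (2 entries read)
#4 VA=0x2A1C476 (r,kernel):
  [0] read 0x18 idx=21: raw=0x30007 flags P=1 W=1 U=1 S=0
  [1] read 0x30 idx=28: raw=0x31007 flags P=1 W=1 U=1 S=0
  → PA=0x31476  (2 entries read)

Entries read for #2: 2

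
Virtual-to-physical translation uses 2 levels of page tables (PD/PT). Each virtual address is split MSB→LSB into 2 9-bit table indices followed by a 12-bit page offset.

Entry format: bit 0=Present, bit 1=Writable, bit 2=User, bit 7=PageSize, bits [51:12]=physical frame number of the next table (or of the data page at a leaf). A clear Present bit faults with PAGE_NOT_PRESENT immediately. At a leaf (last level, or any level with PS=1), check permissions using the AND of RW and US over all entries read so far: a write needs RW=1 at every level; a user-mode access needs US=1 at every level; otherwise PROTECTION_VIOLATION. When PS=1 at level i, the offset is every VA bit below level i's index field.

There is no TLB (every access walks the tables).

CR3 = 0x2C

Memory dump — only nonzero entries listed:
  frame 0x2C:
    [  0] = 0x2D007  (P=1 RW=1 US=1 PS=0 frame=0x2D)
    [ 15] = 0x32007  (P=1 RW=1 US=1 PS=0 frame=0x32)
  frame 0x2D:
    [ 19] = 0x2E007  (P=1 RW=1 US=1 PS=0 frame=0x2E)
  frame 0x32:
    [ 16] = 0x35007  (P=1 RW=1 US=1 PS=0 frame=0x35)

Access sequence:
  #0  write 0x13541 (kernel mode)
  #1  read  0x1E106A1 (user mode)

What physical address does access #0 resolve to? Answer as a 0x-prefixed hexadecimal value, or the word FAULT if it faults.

Per-access translation:
#0 VA=0x13541 (w,kernel):
  L0 @0x2C[0] → 0x2D007  P=1,RW=1,US=1,PS=0
  L1 @0x2D[19] → 0x2E007  P=1,RW=1,US=1,PS=0
  → PA=0x2E541  (2 entries read)
#1 VA=0x1E106A1 (r,user):
  L0 @0x2C[15] → 0x32007  P=1,RW=1,US=1,PS=0
  L1 @0x32[16] → 0x35007  P=1,RW=1,US=1,PS=0
  → PA=0x356A1  (2 entries read)

Access #0 PA: 0x2E541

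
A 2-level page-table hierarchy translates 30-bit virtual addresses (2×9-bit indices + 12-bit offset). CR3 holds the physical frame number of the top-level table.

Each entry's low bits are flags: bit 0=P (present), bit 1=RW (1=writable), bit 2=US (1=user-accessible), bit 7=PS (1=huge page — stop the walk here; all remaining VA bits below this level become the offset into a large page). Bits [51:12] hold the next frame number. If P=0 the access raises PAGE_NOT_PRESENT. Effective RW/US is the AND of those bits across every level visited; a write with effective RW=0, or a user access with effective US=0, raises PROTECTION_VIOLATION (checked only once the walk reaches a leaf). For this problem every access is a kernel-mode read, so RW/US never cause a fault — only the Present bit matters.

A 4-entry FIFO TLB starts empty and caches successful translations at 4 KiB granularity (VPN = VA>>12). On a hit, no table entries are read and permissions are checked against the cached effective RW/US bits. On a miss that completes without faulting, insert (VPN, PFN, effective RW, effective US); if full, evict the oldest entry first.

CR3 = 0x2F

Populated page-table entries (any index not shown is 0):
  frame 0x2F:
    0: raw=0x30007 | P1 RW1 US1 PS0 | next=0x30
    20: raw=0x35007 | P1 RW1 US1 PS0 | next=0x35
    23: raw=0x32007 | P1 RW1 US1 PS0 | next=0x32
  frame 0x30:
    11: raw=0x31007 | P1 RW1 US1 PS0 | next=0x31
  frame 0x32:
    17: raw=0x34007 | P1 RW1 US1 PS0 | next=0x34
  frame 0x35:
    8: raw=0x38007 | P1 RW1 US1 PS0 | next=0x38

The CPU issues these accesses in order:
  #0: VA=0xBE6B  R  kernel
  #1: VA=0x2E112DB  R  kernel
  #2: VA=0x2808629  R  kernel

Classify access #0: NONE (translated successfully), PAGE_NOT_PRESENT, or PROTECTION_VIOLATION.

Per-access translation:
#0 VA=0xBE6B (r,kernel):
  L0: frame=0x2F idx=0 entry=0x30007 [P=1 RW=1 US=1 PS=0]
  L1: frame=0x30 idx=11 entry=0x31007 [P=1 RW=1 US=1 PS=0]
  ⇒ phys 0x31E6B  [2 reads]
#1 VA=0x2E112DB (r,kernel):
  L0: frame=0x2F idx=23 entry=0x32007 [P=1 RW=1 US=1 PS=0]
  L1: frame=0x32 idx=17 entry=0x34007 [P=1 RW=1 US=1 PS=0]
  ⇒ phys 0x342DB  [2 reads]
#2 VA=0x2808629 (r,kernel):
  L0: frame=0x2F idx=20 entry=0x35007 [P=1 RW=1 US=1 PS=0]
  L1: frame=0x35 idx=8 entry=0x38007 [P=1 RW=1 US=1 PS=0]
  ⇒ phys 0x38629  [2 reads]

Access #0 fault: NONE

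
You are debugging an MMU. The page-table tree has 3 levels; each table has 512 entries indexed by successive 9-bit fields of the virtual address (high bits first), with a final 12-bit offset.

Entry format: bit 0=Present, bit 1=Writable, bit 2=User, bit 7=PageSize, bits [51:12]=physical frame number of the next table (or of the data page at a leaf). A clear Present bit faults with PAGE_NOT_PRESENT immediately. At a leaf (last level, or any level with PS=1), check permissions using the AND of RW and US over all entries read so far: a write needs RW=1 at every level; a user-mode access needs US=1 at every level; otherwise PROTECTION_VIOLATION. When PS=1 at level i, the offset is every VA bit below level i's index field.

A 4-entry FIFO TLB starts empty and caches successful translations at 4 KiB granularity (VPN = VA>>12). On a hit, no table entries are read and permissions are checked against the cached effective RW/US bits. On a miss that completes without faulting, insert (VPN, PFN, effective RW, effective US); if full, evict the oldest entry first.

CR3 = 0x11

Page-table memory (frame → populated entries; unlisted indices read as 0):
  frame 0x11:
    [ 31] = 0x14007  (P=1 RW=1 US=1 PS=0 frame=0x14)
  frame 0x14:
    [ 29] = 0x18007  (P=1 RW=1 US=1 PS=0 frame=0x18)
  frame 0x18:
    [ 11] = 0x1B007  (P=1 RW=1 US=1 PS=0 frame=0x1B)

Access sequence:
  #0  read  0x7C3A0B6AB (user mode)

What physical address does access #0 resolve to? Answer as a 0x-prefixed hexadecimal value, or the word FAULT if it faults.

Trace:
#0 VA=0x7C3A0B6AB (r,user):
  L0 @0x11[31] → 0x14007  P=1,RW=1,US=1,PS=0
  L1 @0x14[29] → 0x18007  P=1,RW=1,US=1,PS=0
  L2 @0x18[11] → 0x1B007  P=1,RW=1,US=1,PS=0
  → PA=0x1B6AB  (3 entries read)

Access #0 PA: 0x1B6AB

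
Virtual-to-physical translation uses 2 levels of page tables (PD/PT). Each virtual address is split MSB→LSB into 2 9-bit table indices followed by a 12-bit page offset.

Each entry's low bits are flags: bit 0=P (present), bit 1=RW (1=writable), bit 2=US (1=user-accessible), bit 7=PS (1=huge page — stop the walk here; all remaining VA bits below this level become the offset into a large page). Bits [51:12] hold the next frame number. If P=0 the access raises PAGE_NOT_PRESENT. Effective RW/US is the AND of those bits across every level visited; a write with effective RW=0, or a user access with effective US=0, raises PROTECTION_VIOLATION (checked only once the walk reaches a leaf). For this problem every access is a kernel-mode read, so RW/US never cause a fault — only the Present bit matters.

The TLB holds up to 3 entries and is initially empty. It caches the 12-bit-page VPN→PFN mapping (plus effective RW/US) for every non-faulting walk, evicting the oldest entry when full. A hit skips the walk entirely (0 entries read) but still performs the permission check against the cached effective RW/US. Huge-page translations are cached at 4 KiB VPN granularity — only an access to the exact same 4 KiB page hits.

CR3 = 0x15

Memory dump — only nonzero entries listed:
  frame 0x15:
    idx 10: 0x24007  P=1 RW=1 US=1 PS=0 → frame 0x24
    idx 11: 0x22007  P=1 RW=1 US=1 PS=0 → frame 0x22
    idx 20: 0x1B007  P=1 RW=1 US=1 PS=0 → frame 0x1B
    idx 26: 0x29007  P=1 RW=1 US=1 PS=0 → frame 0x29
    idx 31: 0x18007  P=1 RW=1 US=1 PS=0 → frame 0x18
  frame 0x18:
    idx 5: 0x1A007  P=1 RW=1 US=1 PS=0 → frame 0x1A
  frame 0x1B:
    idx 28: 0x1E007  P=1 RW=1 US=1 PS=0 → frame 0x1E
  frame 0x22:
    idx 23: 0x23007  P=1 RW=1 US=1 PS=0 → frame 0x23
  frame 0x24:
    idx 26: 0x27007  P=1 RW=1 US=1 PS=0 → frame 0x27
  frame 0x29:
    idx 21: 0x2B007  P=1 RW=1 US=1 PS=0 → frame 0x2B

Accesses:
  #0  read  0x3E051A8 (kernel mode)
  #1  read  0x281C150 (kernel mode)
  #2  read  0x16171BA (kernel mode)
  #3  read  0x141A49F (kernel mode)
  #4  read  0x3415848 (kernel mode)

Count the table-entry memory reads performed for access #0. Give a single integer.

Per-access translation:
#0 VA=0x3E051A8 (r,kernel):
  L0 @0x15[31] → 0x18007  P=1,RW=1,US=1,PS=0
  L1 @0x18[5] → 0x1A007  P=1,RW=1,US=1,PS=0
  → PA=0x1A1A8  (2 entries read)
#1 VA=0x281C150 (r,kernel):
  L0 @0x15[20] → 0x1B007  P=1,RW=1,US=1,PS=0
  L1 @0x1B[28] → 0x1E007  P=1,RW=1,US=1,PS=0
  → PA=0x1E150  (2 entries read)
#2 VA=0x16171BA (r,kernel):
  L0 @0x15[11] → 0x22007  P=1,RW=1,US=1,PS=0
  L1 @0x22[23] → 0x23007  P=1,RW=1,US=1,PS=0
  → PA=0x231BA  (2 entries read)
#3 VA=0x141A49F (r,kernel):
  L0 @0x15[10] → 0x24007  P=1,RW=1,US=1,PS=0
  L1 @0x24[26] → 0x27007  P=1,RW=1,US=1,PS=0
  → PA=0x2749F  (2 entries read)
#4 VA=0x3415848 (r,kernel):
  L0 @0x15[26] → 0x29007  P=1,RW=1,US=1,PS=0
  L1 @0x29[21] → 0x2B007  P=1,RW=1,US=1,PS=0
  → PA=0x2B848  (2 entries read)

Entries read for #0: 2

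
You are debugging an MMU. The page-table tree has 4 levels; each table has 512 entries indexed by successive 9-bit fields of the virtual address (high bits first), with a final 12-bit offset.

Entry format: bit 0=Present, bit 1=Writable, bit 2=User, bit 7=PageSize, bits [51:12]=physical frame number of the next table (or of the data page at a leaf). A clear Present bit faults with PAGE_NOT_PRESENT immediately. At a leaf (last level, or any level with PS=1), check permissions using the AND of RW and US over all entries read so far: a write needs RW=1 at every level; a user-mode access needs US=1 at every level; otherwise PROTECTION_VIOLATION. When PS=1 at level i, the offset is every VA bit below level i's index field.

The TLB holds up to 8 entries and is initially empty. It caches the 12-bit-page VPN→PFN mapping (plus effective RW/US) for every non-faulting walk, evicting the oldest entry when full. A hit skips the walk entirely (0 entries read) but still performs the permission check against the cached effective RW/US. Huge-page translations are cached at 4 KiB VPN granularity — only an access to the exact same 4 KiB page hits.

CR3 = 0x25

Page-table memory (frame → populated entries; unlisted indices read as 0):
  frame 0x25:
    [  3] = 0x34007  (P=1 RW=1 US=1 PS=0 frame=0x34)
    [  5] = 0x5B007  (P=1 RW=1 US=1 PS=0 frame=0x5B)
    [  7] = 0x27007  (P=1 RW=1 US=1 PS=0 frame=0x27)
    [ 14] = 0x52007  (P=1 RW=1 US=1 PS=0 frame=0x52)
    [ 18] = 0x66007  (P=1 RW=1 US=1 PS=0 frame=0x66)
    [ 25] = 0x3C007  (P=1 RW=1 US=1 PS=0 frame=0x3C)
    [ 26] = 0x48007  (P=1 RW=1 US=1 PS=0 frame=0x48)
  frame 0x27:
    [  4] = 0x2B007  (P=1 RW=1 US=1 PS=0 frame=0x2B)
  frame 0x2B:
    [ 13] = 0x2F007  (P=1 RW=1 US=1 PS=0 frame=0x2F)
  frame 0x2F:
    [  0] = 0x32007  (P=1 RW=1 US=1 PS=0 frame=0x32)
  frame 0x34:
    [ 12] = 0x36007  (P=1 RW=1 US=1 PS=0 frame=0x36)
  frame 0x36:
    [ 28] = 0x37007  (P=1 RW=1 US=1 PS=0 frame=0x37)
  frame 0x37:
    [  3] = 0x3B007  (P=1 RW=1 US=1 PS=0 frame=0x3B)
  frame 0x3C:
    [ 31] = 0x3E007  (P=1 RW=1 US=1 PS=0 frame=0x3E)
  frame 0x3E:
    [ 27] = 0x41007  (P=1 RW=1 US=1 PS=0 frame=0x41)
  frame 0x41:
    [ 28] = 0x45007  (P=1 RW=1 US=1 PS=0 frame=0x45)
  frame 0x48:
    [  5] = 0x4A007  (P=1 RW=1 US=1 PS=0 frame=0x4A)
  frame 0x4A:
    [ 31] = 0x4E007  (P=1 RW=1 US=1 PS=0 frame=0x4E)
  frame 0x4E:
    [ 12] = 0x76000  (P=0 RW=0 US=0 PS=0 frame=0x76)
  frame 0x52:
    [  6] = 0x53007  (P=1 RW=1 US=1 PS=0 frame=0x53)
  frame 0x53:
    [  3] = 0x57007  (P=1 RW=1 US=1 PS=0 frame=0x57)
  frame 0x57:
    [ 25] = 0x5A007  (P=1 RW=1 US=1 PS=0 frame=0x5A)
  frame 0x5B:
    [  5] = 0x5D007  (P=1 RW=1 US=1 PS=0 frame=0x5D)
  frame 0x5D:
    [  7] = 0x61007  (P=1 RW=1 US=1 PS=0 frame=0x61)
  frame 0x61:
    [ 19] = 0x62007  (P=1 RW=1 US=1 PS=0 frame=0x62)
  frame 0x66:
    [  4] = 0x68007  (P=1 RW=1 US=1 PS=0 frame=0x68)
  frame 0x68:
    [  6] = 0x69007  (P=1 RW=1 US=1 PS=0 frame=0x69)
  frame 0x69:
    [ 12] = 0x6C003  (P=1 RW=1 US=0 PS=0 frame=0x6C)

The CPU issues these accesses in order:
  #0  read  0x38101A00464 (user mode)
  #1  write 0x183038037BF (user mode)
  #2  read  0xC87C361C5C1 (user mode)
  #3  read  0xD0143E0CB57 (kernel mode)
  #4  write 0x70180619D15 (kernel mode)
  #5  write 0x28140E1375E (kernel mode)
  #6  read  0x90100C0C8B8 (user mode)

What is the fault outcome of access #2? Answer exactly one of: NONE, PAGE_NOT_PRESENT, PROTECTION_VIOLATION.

Walk each access:
#0 VA=0x38101A00464 (r,user):
  [0] read 0x25 idx=7: raw=0x27007 flags P=1 W=1 U=1 S=0
  [1] read 0x27 idx=4: raw=0x2B007 flags P=1 W=1 U=1 S=0
  [2] read 0x2B idx=13: raw=0x2F007 flags P=1 W=1 U=1 S=0
  [3] read 0x2F idx=0: raw=0x32007 flags P=1 W=1 U=1 S=0
  ✓ 0x32464  — 4 lookups
#1 VA=0x183038037BF (w,user):
  [0] read 0x25 idx=3: raw=0x34007 flags P=1 W=1 U=1 S=0
  [1] read 0x34 idx=12: raw=0x36007 flags P=1 W=1 U=1 S=0
  [2] read 0x36 idx=28: raw=0x37007 flags P=1 W=1 U=1 S=0
  [3] read 0x37 idx=3: raw=0x3B007 flags P=1 W=1 U=1 S=0
  ✓ 0x3B7BF  — 4 lookups
#2 VA=0xC87C361C5C1 (r,user):
  [0] read 0x25 idx=25: raw=0x3C007 flags P=1 W=1 U=1 S=0
  [1] read 0x3C idx=31: raw=0x3E007 flags P=1 W=1 U=1 S=0
  [2] read 0x3E idx=27: raw=0x41007 flags P=1 W=1 U=1 S=0
  [3] read 0x41 idx=28: raw=0x45007 flags P=1 W=1 U=1 S=0
  ✓ 0x455C1  — 4 lookups
#3 VA=0xD0143E0CB57 (r,kernel):
  [0] read 0x25 idx=26: raw=0x48007 flags P=1 W=1 U=1 S=0
  [1] read 0x48 idx=5: raw=0x4A007 flags P=1 W=1 U=1 S=0
  [2] read 0x4A idx=31: raw=0x4E007 flags P=1 W=1 U=1 S=0
  [3] read 0x4E idx=12: raw=0x76000 flags P=0 W=0 U=0 S=0
  ✗ PAGE_NOT_PRESENT  [4 reads]
#4 VA=0x70180619D15 (w,kernel):
  [0] read 0x25 idx=14: raw=0x52007 flags P=1 W=1 U=1 S=0
  [1] read 0x52 idx=6: raw=0x53007 flags P=1 W=1 U=1 S=0
  [2] read 0x53 idx=3: raw=0x57007 flags P=1 W=1 U=1 S=0
  [3] read 0x57 idx=25: raw=0x5A007 flags P=1 W=1 U=1 S=0
  ✓ 0x5AD15  — 4 lookups
#5 VA=0x28140E1375E (w,kernel):
  [0] read 0x25 idx=5: raw=0x5B007 flags P=1 W=1 U=1 S=0
  [1] read 0x5B idx=5: raw=0x5D007 flags P=1 W=1 U=1 S=0
  [2] read 0x5D idx=7: raw=0x61007 flags P=1 W=1 U=1 S=0
  [3] read 0x61 idx=19: raw=0x62007 flags P=1 W=1 U=1 S=0
  ✓ 0x6275E  — 4 lookups
#6 VA=0x90100C0C8B8 (r,user):
  [0] read 0x25 idx=18: raw=0x66007 flags P=1 W=1 U=1 S=0
  [1] read 0x66 idx=4: raw=0x68007 flags P=1 W=1 U=1 S=0
  [2] read 0x68 idx=6: raw=0x69007 flags P=1 W=1 U=1 S=0
  [3] read 0x69 idx=12: raw=0x6C003 flags P=1 W=1 U=0 S=0
  ✗ PROTECTION_VIOLATION  [4 reads]

Access #2 fault: NONE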